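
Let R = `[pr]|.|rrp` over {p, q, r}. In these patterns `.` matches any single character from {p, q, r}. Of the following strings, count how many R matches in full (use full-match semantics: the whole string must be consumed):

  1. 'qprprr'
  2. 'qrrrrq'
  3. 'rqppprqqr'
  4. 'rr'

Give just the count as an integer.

0

1 → no match
2 → no match
3 → no match
4 → no match
Total matched: 0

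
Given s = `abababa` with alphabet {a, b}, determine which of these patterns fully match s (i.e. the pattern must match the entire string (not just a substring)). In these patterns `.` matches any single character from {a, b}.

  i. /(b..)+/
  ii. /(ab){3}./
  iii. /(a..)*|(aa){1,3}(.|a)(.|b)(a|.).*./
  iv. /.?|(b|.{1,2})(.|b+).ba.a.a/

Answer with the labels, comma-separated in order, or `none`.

ii

i → no match — must start with `b`
ii → match
iii → no match
iv → no match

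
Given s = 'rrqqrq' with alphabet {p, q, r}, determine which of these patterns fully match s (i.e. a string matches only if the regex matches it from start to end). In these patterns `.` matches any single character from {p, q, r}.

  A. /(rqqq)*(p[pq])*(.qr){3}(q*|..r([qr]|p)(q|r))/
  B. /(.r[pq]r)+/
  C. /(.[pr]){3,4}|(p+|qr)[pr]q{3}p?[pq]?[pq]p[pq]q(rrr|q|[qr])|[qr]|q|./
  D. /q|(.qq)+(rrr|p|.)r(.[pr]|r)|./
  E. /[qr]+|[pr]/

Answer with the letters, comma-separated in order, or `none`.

E

A → no match
B → no match — must end with 'r'
C → no match
D → no match
E → match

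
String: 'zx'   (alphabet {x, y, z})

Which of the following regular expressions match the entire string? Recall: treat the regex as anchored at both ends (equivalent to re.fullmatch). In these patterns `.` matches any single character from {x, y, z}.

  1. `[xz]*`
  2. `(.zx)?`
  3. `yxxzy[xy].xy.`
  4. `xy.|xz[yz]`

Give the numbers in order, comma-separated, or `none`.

1

1 → match
2 → no match
3 → no match — must start with 'yxxzy'
4 → no match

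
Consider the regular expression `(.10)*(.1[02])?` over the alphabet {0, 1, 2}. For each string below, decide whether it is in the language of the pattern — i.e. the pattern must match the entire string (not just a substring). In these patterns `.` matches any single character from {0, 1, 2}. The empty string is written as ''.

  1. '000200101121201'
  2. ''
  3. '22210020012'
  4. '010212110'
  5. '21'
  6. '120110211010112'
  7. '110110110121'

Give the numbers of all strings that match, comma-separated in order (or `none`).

2

1 → no match
2. '' → match
3. '22210020012' → no match
4. '010212110' → no match
5. '21' → no match
6 → no match
7. '110110110121' → no match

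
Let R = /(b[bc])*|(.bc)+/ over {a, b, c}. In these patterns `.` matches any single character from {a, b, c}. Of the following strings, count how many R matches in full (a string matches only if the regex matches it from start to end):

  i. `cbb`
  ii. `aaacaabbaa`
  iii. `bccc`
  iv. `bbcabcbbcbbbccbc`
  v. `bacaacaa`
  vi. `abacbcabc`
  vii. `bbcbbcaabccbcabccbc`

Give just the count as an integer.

i. `cbb` → no match
ii. `aaacaabbaa` → no match
iii. `bccc` → no match
iv → no match
v. `bacaacaa` → no match
vi. `abacbcabc` → no match
vii → no match
Total matched: 0

0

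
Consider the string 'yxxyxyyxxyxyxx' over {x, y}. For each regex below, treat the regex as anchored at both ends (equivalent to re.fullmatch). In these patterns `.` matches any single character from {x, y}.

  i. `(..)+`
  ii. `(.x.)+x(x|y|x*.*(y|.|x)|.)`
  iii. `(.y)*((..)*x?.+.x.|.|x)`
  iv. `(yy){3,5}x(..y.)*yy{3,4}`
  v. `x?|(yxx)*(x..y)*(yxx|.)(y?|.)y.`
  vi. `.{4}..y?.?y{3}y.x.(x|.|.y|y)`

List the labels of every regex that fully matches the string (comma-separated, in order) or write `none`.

i → match
ii → match
iii → match
iv → no match — must start with 'yy'
v → no match
vi → no match

i, ii, iii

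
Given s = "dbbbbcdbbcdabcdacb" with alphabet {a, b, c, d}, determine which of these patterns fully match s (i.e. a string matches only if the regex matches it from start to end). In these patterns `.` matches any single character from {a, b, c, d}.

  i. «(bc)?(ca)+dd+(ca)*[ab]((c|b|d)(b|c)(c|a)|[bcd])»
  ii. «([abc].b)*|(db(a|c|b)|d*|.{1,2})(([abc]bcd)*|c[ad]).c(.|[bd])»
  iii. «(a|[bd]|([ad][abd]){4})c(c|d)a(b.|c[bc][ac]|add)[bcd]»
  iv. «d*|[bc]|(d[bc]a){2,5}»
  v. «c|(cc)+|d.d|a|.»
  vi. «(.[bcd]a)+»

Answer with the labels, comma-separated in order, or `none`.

i → no match
ii → match
iii → no match
iv → no match
v → no match
vi → no match — must end with "a"

ii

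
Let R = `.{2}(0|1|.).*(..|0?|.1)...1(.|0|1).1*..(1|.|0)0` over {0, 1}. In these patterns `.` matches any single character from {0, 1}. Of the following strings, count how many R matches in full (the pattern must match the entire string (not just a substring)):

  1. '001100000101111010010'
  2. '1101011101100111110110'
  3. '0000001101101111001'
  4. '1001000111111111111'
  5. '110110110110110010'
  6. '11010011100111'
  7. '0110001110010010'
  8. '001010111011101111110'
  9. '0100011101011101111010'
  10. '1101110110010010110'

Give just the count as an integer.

1 → match
2 → match
3 → no match — must end with '0'
4 → no match — must end with '0'
5 → match
6 → no match — must end with '0'
7 → match
8 → match
9 → match
10 → match
Total matched: 7

7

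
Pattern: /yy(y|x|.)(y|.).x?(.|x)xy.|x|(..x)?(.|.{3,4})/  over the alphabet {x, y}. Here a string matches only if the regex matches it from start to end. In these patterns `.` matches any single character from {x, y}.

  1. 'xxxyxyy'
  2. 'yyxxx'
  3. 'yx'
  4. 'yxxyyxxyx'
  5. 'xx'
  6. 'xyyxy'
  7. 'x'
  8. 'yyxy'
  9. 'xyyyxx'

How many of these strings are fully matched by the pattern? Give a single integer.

1 → match
2 → no match
3 → no match
4 → no match
5 → no match
6 → no match
7 → match
8 → match
9 → no match
Total matched: 3

3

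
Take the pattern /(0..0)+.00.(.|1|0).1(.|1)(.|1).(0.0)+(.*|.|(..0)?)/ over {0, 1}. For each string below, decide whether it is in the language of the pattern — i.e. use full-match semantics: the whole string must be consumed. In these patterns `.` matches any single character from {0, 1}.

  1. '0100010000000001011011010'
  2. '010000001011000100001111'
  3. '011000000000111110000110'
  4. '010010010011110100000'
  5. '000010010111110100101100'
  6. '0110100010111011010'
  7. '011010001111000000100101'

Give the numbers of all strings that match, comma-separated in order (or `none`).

1, 2, 3, 4, 5, 7

1 → match
2 → match
3 → match
4 → match
5 → match
6 → no match
7 → match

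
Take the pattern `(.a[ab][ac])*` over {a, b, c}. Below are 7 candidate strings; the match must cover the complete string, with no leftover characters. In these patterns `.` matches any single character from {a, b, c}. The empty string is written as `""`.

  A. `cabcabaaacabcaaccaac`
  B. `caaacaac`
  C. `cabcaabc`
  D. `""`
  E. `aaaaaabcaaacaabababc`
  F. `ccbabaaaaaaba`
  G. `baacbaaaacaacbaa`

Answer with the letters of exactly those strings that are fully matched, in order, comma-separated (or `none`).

A → no match
B → match
C → match
D → match
E → match
F → no match
G → no match

B, C, D, E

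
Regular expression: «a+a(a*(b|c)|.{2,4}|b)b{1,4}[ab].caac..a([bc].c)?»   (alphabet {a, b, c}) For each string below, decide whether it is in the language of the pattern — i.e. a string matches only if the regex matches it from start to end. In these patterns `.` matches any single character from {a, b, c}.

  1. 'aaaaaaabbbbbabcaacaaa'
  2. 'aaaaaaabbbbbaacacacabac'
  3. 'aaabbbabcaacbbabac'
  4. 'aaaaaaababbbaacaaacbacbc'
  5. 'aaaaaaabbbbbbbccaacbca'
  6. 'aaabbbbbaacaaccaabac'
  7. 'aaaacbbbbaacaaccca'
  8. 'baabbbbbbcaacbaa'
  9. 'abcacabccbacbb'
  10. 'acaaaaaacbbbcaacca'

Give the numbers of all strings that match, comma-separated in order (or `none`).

1, 3, 5, 6, 7

1 → match
2 → no match
3 → match
4 → no match
5 → match
6 → match
7 → match
8 → no match — must start with 'a'
9 → no match
10 → no match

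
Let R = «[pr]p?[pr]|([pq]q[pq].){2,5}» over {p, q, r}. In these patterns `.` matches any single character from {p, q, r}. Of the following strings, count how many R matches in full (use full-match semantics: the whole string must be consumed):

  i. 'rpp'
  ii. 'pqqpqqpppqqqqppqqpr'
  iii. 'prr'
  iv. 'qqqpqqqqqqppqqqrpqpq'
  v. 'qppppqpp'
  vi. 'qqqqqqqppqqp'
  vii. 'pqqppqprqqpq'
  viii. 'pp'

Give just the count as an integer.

i → match
ii → no match
iii → no match
iv → match
v → no match
vi → match
vii → match
viii → match
Total matched: 5

5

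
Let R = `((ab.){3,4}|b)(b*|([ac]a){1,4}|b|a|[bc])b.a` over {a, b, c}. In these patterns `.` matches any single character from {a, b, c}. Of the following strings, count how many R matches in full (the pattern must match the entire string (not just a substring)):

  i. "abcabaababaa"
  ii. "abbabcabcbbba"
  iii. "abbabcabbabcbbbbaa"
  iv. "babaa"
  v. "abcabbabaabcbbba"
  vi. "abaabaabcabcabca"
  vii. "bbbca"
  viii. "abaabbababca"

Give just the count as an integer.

8

i. "abcabaababaa" → match
ii → match
iii → match
iv. "babaa" → match
v → match
vi → match
vii. "bbbca" → match
viii. "abaabbababca" → match
Total matched: 8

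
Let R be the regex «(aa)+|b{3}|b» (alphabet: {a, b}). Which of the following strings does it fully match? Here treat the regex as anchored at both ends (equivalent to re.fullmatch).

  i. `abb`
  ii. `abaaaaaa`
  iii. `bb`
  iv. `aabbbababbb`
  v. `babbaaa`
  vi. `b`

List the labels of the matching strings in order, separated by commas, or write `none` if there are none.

i. `abb` → no match
ii. `abaaaaaa` → no match
iii. `bb` → no match
iv. `aabbbababbb` → no match
v. `babbaaa` → no match
vi. `b` → match

vi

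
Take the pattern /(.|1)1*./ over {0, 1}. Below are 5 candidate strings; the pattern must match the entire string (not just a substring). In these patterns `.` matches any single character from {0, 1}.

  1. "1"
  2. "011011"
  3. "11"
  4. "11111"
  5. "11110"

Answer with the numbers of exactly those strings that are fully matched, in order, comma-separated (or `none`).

3, 4, 5

1 → no match
2 → no match
3 → match
4 → match
5 → match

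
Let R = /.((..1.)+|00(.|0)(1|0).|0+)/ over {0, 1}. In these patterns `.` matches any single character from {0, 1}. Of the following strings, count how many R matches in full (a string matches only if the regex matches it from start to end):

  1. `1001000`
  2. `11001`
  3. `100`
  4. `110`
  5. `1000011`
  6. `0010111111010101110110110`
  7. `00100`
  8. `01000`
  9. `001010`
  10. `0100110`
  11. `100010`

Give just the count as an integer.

2

1 → no match
2 → no match
3 → match
4 → no match
5 → no match
6 → no match
7 → no match
8 → no match
9 → no match
10 → no match
11 → match
Total matched: 2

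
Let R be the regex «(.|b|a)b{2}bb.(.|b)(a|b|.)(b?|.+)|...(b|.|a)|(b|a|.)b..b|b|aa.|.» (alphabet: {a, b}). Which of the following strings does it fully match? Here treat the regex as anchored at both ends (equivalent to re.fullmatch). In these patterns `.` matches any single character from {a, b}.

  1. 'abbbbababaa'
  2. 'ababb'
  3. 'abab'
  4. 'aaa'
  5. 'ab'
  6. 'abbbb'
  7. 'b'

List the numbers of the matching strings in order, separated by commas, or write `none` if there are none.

1 → match
2 → match
3 → match
4 → match
5 → no match
6 → match
7 → match

1, 2, 3, 4, 6, 7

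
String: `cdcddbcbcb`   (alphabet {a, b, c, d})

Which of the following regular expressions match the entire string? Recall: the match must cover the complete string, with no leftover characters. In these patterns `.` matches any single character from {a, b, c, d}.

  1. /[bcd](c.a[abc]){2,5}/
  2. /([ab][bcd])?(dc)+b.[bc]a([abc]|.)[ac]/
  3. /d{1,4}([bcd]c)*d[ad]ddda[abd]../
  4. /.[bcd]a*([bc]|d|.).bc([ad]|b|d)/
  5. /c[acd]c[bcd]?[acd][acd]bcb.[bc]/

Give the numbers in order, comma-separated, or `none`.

1 → no match
2 → no match
3 → no match — must start with `d`
4 → no match
5 → match

5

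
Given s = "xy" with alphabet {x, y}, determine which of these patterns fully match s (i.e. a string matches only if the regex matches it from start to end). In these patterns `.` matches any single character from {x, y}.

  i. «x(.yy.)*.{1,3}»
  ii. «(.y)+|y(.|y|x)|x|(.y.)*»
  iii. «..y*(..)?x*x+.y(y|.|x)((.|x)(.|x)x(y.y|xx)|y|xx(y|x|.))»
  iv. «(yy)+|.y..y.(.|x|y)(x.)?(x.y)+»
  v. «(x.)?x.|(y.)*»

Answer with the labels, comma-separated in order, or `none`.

i, ii, v

i → match
ii → match
iii → no match
iv → no match
v → match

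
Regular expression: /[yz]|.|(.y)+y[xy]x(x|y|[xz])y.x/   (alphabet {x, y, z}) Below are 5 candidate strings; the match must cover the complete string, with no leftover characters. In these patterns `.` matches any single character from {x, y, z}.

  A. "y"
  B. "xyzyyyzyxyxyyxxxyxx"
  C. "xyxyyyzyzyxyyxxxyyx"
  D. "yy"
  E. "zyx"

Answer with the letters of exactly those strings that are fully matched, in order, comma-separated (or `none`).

A, B, C

A → match
B → match
C → match
D → no match
E → no match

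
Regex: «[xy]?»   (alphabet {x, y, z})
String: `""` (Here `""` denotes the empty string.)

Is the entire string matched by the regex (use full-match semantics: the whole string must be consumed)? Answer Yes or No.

Yes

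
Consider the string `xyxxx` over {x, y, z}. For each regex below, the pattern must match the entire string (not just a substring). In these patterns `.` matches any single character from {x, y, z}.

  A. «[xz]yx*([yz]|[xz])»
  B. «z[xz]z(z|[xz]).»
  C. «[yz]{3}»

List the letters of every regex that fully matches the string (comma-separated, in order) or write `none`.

A

A → match
B → no match — must start with `z`
C → no match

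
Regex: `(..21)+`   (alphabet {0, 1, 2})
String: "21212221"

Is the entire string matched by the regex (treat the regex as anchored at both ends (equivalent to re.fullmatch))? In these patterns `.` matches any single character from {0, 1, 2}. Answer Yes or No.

Yes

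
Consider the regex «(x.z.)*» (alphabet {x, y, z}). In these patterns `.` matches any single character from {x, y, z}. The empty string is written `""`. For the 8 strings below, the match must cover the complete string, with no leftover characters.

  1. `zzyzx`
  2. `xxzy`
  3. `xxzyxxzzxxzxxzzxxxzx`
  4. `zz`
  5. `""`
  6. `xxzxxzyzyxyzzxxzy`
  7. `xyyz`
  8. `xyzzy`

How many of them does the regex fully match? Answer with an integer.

1 → no match
2 → match
3 → match
4 → no match
5 → match
6 → no match
7 → no match
8 → no match
Total matched: 3

3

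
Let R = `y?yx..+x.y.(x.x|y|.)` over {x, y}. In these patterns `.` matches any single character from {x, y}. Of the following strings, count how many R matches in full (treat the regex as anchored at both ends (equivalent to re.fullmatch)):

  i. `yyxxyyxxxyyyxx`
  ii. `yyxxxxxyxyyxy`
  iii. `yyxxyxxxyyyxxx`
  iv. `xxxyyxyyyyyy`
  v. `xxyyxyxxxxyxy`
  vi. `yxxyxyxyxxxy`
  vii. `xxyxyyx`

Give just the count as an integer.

2

i → no match
ii → match
iii → match
iv. `xxxyyxyyyyyy` → no match
v → no match
vi. `yxxyxyxyxxxy` → no match
vii. `xxyxyyx` → no match
Total matched: 2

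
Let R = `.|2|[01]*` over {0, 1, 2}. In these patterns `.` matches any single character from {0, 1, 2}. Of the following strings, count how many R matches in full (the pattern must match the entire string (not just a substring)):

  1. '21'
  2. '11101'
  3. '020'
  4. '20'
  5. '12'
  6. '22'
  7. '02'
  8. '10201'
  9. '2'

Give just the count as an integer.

2

1 → no match
2 → match
3 → no match
4 → no match
5 → no match
6 → no match
7 → no match
8 → no match
9 → match
Total matched: 2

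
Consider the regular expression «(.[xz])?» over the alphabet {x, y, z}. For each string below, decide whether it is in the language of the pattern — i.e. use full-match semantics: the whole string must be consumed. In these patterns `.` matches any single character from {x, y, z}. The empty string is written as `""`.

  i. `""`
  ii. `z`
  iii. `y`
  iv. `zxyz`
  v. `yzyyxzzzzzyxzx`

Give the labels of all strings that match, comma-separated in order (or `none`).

i

i. `""` → match
ii. `z` → no match
iii. `y` → no match
iv. `zxyz` → no match
v → no match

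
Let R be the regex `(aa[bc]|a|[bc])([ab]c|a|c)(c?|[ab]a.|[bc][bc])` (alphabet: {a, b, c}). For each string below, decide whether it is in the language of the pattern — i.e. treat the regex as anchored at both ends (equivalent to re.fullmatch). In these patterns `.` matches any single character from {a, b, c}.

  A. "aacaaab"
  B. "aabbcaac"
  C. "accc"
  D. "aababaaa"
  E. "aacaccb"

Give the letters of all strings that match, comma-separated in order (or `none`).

A, B, C, E

A. "aacaaab" → match
B. "aabbcaac" → match
C. "accc" → match
D. "aababaaa" → no match
E. "aacaccb" → match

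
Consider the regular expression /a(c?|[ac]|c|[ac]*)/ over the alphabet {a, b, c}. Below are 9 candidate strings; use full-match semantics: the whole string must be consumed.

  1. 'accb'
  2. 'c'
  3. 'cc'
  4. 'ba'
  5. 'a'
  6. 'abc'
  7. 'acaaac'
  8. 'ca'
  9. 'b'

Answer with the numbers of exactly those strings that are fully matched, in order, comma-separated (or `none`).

1 → no match
2 → no match — must start with 'a'
3 → no match — must start with 'a'
4 → no match — must start with 'a'
5 → match
6 → no match
7 → match
8 → no match — must start with 'a'
9 → no match — must start with 'a'

5, 7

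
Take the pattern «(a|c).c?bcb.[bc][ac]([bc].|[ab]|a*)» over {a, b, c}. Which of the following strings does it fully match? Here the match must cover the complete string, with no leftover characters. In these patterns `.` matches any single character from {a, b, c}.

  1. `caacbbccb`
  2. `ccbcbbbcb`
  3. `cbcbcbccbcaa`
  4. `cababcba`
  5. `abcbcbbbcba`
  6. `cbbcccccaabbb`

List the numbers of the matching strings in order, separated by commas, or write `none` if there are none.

1. `caacbbccb` → no match
2. `ccbcbbbcb` → match
3. `cbcbcbccbcaa` → no match
4. `cababcba` → no match
5. `abcbcbbbcba` → match
6 → no match

2, 5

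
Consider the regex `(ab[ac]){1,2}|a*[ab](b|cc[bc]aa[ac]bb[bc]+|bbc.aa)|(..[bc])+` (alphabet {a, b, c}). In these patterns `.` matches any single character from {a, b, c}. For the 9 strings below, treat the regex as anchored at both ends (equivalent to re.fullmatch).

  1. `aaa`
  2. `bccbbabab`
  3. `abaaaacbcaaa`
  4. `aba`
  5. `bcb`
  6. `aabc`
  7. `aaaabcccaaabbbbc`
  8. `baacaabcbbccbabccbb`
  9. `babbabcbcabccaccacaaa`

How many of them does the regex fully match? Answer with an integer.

1 → no match
2 → no match
3 → no match
4 → match
5 → match
6 → no match
7 → match
8 → no match
9 → no match
Total matched: 3

3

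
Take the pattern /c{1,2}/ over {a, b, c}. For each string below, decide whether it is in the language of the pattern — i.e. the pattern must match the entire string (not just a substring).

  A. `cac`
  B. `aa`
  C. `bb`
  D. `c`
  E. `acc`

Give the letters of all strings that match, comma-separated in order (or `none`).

D

A → no match
B → no match — must start with `c`
C → no match — must start with `c`
D → match
E → no match — must start with `c`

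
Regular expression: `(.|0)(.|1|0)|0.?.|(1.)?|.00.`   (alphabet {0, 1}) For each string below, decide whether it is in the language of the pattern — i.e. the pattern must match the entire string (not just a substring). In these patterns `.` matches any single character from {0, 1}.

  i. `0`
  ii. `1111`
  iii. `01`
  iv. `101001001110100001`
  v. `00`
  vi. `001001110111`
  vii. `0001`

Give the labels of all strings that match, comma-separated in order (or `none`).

iii, v, vii

i → no match
ii → no match
iii → match
iv → no match
v → match
vi → no match
vii → match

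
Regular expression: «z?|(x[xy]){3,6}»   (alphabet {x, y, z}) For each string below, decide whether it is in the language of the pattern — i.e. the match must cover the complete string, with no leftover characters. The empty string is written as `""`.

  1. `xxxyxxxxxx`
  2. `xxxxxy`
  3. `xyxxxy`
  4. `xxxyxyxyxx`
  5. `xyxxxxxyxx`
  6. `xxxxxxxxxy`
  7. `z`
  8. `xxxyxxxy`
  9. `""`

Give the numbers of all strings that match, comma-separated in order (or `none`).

1, 2, 3, 4, 5, 6, 7, 8, 9

1 → match
2 → match
3 → match
4 → match
5 → match
6 → match
7 → match
8 → match
9 → match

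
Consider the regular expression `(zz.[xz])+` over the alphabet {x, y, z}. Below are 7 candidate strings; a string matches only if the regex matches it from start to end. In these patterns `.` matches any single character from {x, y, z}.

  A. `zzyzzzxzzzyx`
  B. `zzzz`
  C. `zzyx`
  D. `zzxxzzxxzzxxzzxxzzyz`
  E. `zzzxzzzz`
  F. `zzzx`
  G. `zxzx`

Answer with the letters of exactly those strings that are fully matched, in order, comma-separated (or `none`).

A, B, C, D, E, F

A → match
B → match
C → match
D → match
E → match
F → match
G → no match — must start with `zz`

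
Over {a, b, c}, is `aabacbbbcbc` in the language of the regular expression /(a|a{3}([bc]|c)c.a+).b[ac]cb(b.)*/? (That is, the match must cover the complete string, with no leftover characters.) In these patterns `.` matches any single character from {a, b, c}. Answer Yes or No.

No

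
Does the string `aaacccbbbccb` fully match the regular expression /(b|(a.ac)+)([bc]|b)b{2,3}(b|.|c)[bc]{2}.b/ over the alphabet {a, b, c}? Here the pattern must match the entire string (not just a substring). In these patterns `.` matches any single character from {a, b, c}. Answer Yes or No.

No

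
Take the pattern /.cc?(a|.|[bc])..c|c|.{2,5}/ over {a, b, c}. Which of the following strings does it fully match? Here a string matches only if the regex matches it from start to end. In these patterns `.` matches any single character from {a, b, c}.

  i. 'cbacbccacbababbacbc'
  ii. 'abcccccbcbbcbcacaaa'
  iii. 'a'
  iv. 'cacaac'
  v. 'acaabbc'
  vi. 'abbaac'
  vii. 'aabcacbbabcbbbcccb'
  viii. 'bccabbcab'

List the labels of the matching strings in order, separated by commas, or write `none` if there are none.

none

i → no match
ii → no match
iii → no match
iv → no match
v → no match
vi → no match
vii → no match
viii → no match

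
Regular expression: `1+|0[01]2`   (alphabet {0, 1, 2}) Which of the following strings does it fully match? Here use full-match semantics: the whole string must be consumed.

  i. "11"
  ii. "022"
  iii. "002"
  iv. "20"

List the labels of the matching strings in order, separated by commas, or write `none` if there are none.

i → match
ii → no match
iii → match
iv → no match

i, iii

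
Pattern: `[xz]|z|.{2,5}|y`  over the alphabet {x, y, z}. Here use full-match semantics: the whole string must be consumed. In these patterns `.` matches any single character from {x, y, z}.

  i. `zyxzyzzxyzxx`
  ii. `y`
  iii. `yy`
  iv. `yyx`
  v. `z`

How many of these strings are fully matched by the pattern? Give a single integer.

4

i → no match
ii → match
iii → match
iv → match
v → match
Total matched: 4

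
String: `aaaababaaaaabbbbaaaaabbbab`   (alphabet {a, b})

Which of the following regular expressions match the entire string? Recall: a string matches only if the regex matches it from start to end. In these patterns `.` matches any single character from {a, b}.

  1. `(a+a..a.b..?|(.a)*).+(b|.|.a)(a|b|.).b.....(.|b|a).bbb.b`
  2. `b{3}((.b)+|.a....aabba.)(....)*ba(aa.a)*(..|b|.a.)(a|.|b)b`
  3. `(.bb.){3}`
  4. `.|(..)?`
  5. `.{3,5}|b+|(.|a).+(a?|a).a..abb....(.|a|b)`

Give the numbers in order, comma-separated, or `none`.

1

1 → match
2 → no match — must start with `b`
3 → no match
4 → no match
5 → no match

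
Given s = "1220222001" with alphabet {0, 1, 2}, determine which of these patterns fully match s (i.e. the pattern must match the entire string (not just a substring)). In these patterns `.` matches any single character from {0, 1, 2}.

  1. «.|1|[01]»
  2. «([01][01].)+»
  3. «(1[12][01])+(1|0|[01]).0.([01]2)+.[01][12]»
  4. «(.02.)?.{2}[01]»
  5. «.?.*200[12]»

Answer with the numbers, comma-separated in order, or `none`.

5

1 → no match
2 → no match
3 → no match
4 → no match
5 → match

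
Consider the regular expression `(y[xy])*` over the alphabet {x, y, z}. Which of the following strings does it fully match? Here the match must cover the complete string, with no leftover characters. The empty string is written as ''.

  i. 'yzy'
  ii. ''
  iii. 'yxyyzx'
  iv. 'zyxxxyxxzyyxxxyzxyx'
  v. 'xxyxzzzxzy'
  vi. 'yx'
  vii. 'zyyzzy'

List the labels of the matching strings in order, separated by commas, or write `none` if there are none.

ii, vi

i. 'yzy' → no match
ii. '' → match
iii. 'yxyyzx' → no match
iv → no match
v. 'xxyxzzzxzy' → no match
vi. 'yx' → match
vii. 'zyyzzy' → no match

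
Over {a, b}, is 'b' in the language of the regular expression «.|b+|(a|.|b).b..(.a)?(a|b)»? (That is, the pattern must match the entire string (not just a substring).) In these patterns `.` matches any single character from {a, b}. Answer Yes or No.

Yes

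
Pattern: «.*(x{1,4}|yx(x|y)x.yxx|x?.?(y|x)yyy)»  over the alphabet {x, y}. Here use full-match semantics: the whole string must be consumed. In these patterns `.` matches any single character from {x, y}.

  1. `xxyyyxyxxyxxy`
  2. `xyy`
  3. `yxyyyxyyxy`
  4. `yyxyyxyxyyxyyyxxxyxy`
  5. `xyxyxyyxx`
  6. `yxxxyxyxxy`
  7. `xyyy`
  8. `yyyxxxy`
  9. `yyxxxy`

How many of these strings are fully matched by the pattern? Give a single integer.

1 → no match
2 → no match
3 → no match
4 → no match
5 → match
6 → no match
7 → match
8 → no match
9 → no match
Total matched: 2

2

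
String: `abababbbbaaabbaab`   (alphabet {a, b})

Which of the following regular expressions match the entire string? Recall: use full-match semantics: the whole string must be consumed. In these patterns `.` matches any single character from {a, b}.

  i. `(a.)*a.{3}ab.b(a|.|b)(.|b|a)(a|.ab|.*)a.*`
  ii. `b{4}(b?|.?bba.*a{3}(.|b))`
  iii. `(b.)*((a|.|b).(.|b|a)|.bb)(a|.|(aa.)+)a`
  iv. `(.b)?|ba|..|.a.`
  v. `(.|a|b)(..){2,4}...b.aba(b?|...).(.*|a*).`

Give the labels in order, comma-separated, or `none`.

i → match
ii → no match — must start with `b`
iii → no match — must end with `a`
iv → no match
v → no match

i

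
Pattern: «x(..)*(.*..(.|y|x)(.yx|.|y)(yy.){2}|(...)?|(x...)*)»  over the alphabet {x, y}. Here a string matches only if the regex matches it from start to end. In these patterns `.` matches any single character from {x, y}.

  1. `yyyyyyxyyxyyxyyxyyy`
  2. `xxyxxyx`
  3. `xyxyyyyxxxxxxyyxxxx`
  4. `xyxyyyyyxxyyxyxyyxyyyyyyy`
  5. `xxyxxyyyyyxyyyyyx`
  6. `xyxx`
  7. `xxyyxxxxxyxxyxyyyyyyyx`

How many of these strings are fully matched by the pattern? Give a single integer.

1 → no match — must start with `x`
2 → match
3 → match
4 → match
5 → match
6 → match
7 → match
Total matched: 6

6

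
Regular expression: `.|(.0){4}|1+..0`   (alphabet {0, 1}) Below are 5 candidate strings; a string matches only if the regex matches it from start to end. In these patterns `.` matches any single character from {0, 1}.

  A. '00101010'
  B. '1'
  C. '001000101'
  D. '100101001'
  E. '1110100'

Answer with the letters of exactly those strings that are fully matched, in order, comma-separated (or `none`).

A, B

A → match
B → match
C → no match
D → no match
E → no match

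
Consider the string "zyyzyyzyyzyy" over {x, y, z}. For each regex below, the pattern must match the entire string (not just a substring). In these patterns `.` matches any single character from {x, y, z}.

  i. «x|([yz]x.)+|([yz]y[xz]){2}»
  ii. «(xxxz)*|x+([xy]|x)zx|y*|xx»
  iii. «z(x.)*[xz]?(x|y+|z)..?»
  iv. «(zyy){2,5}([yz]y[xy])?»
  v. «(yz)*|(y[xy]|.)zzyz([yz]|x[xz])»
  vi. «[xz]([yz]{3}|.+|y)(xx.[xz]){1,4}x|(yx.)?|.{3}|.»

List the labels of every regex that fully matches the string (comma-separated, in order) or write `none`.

i → no match
ii → no match
iii → no match
iv → match
v → no match
vi → no match

iv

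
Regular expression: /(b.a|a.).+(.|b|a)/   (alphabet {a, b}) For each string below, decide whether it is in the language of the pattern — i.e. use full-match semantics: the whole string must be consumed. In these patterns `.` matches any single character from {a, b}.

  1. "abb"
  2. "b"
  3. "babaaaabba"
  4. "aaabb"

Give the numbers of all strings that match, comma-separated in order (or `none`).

4

1. "abb" → no match
2. "b" → no match
3. "babaaaabba" → no match
4. "aaabb" → match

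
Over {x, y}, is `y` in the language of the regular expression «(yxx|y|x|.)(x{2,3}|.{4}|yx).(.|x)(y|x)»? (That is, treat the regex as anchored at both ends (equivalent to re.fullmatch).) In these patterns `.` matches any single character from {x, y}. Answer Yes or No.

No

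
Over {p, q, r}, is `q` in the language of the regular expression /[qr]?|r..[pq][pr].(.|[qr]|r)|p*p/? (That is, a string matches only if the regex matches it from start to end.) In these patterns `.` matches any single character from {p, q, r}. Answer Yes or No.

Yes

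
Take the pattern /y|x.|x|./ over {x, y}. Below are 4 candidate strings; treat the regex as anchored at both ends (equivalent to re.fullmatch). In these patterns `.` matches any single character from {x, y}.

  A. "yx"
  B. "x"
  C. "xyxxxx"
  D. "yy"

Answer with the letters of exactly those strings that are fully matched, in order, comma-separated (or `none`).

A → no match
B → match
C → no match
D → no match

B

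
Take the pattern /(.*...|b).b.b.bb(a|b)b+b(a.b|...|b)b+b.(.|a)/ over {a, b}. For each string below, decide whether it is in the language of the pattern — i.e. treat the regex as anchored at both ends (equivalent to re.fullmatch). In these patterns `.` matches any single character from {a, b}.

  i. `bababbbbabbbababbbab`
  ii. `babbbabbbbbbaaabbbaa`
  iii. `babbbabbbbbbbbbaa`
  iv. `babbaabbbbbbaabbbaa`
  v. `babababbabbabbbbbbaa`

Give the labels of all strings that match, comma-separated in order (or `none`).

i → match
ii → match
iii → match
iv → no match
v → match

i, ii, iii, v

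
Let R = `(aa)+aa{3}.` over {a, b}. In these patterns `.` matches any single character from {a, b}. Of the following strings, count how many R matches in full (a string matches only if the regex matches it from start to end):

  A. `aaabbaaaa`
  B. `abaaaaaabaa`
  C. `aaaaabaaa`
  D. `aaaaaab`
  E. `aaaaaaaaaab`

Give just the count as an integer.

A → no match
B → no match — must start with `aa`
C → no match
D → match
E → match
Total matched: 2

2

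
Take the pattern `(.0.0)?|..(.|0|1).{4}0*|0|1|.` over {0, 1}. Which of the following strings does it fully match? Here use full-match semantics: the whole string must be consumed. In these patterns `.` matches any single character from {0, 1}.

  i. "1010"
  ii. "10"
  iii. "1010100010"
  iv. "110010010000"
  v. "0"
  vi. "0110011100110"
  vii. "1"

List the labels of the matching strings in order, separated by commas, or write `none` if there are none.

i, v, vii

i → match
ii → no match
iii → no match
iv → no match
v → match
vi → no match
vii → match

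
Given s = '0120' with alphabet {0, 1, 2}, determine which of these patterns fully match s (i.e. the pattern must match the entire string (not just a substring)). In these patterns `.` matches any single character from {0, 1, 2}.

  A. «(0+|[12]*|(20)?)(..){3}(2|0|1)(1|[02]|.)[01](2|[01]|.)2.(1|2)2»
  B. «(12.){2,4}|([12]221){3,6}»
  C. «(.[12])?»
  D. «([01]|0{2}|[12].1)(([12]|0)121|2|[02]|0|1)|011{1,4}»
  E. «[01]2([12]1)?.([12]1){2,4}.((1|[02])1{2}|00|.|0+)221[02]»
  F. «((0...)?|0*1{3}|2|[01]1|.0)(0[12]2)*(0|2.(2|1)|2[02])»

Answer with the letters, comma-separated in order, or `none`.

F

A → no match — must end with '2'
B → no match
C → no match
D → no match
E → no match
F → match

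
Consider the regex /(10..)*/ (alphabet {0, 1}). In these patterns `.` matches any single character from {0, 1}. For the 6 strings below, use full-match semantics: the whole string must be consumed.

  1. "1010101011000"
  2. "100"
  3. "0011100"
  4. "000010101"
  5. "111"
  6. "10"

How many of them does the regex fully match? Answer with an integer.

0

1 → no match
2 → no match
3 → no match
4 → no match
5 → no match
6 → no match
Total matched: 0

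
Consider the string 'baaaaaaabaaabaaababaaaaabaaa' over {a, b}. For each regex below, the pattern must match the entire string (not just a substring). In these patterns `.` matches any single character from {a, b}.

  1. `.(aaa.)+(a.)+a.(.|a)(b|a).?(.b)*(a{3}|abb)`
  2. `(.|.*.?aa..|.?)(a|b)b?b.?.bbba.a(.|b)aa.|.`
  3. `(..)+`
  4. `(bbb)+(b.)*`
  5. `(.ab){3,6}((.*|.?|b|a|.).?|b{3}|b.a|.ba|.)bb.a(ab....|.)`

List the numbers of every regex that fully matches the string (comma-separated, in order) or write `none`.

1, 3

1 → match
2 → no match
3 → match
4 → no match — must start with 'bbb'
5 → no match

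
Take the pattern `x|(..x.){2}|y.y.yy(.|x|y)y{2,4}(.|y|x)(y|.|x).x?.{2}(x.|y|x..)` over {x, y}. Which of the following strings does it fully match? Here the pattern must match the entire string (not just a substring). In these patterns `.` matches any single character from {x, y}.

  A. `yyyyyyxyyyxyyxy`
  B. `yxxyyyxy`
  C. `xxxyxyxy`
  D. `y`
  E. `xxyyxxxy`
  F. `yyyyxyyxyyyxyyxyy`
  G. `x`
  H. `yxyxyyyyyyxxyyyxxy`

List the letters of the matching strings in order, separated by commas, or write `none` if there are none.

A → match
B → match
C → match
D → no match
E → no match
F → no match
G → match
H → match

A, B, C, G, H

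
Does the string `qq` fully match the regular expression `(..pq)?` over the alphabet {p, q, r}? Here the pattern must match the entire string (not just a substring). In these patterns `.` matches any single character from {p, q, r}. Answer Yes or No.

No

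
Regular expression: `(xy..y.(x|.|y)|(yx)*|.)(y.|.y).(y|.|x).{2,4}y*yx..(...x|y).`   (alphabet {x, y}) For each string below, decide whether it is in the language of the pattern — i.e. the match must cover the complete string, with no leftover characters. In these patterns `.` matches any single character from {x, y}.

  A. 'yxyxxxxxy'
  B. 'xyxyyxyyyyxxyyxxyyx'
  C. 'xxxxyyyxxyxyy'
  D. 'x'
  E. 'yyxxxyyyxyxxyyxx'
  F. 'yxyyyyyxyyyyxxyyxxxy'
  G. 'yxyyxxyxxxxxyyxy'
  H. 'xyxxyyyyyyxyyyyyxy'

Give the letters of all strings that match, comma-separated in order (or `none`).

B, E, F, H

A → no match
B → match
C → no match
D → no match
E → match
F → match
G → no match
H → match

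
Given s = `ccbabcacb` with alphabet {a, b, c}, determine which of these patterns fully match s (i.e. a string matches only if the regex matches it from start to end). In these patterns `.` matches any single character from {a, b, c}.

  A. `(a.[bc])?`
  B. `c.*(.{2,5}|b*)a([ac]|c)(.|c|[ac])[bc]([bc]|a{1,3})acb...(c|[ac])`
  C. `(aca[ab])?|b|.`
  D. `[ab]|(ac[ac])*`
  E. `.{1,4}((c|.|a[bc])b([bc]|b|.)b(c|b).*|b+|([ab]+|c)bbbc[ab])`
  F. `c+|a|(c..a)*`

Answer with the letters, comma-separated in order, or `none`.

E

A → no match
B → no match
C → no match
D → no match
E → match
F → no match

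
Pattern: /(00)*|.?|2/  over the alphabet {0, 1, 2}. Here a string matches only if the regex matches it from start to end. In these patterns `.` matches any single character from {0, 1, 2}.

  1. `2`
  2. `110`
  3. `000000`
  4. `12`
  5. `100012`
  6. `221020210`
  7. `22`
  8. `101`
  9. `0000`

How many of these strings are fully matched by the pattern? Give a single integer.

3

1 → match
2 → no match
3 → match
4 → no match
5 → no match
6 → no match
7 → no match
8 → no match
9 → match
Total matched: 3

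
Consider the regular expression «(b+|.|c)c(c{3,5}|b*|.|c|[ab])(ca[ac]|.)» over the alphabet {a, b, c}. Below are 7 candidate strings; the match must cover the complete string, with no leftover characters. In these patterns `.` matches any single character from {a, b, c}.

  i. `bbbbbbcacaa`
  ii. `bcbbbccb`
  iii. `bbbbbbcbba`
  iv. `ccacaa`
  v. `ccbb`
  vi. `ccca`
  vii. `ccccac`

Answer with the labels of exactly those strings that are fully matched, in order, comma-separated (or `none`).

i, iii, iv, v, vi, vii

i → match
ii → no match
iii → match
iv → match
v → match
vi → match
vii → match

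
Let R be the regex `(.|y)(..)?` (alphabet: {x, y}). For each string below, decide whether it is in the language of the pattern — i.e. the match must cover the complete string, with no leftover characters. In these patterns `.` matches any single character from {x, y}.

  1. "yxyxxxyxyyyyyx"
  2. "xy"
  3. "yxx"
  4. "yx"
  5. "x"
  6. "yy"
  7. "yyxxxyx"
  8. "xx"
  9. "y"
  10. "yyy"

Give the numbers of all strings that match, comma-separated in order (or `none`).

1 → no match
2 → no match
3 → match
4 → no match
5 → match
6 → no match
7 → no match
8 → no match
9 → match
10 → match

3, 5, 9, 10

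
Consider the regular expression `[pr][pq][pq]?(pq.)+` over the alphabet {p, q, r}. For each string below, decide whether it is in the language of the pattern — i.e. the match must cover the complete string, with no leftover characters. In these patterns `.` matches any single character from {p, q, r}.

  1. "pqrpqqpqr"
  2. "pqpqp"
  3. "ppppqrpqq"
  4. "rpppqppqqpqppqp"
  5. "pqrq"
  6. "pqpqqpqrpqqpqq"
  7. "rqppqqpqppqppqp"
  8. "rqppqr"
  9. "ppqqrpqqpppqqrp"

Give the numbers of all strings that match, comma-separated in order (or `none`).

1 → no match
2 → match
3 → match
4 → match
5 → no match
6 → match
7 → match
8 → match
9 → no match

2, 3, 4, 6, 7, 8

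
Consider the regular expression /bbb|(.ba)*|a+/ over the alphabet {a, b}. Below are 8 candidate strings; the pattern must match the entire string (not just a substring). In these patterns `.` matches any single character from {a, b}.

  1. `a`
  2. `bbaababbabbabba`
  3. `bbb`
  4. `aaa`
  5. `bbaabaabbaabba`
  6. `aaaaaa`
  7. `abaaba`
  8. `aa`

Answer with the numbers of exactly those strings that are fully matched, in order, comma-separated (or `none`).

1, 2, 3, 4, 6, 7, 8

1 → match
2 → match
3 → match
4 → match
5 → no match
6 → match
7 → match
8 → match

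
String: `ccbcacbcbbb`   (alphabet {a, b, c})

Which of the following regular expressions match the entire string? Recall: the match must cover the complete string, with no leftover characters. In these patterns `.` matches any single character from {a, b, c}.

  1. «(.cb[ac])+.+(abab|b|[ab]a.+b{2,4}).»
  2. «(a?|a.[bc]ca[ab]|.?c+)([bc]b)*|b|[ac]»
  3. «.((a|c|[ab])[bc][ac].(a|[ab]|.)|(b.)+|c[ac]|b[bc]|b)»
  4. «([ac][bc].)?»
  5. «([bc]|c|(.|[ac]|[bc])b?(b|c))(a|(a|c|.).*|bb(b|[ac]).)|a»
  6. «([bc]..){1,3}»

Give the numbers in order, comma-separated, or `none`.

1 → match
2 → no match
3 → no match
4 → no match
5 → match
6 → no match

1, 5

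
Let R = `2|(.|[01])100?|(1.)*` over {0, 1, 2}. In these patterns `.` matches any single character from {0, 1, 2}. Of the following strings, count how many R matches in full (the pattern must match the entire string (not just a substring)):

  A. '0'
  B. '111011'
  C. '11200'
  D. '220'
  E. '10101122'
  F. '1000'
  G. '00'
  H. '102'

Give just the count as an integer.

A → no match
B → match
C → no match
D → no match
E → no match
F → no match
G → no match
H → no match
Total matched: 1

1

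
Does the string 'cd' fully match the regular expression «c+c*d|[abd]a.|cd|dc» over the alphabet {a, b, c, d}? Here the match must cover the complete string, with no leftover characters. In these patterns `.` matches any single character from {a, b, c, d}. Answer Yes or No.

Yes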